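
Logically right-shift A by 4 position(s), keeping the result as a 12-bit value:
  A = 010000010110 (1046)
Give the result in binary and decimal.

Logical shift right by 4: drop the bottom 4 bit(s), prepend 4 zero(s) on the left.
  010000010110  ->  keep [01000001], discard [0110], prepend 0000
= 000001000001

Answer: 000001000001 (65)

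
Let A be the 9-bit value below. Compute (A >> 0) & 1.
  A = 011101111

Bit 0 is the 1st from the right.
  011101111
          ^
That bit is 1.

Answer: 1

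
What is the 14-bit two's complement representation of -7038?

1. Binary of +7038:  01101101111110
2. Invert bits:     10010010000001
3. Add 1:           10010010000010

Answer: 10010010000010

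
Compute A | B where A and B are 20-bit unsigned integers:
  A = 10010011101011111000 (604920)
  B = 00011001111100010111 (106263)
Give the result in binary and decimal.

Apply | to each column (1 where either bit is 1):
  10010011101011111000
| 00011001111100010111
----------------------
  10011011111111111111

Answer: 10011011111111111111 (638975)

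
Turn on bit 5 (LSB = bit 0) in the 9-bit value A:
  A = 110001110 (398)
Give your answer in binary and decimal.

Mask = 1 << 5 = 000100000
Bit 5 of A is 0, so OR-ing with the mask flips it to 1.
  110001110
| 000100000
-----------
  110101110

Answer: 110101110 (430)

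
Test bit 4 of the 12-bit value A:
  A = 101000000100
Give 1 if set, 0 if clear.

Bit 4 is the 5th from the right.
  101000000100
         ^
That bit is 0.

Answer: 0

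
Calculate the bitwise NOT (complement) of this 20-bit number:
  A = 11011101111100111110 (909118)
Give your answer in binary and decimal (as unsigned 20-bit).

Flip each bit (0->1, 1->0):
  11011101111100111110
  00100010000011000001

Answer: 00100010000011000001 (139457)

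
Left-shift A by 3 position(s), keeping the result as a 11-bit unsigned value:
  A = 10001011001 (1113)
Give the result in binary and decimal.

Shift left by 3: drop the top 3 bit(s), append 3 zero(s) on the right.
  10001011001  ->  discard [100], keep [01011001], append 000
= 01011001000

Answer: 01011001000 (712)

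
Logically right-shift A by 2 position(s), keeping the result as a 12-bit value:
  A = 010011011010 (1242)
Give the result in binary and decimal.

Logical shift right by 2: drop the bottom 2 bit(s), prepend 2 zero(s) on the left.
  010011011010  ->  keep [0100110110], discard [10], prepend 00
= 000100110110

Answer: 000100110110 (310)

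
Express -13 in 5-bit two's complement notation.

1. Binary of +13:  01101
2. Invert bits:     10010
3. Add 1:           10011

Answer: 10011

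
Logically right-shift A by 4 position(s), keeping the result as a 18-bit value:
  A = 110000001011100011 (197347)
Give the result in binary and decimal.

Logical shift right by 4: drop the bottom 4 bit(s), prepend 4 zero(s) on the left.
  110000001011100011  ->  keep [11000000101110], discard [0011], prepend 0000
= 000011000000101110

Answer: 000011000000101110 (12334)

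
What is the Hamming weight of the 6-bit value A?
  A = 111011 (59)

111011
1-bits at positions (from bit 0 = LSB): 0, 1, 3, 4, 5
Count = 5

Answer: 5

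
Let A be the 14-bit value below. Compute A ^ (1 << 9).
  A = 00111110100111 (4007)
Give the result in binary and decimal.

Mask = 1 << 9 = 00001000000000
Bit 9 of A is 1; XOR with the mask flips it to 0.
  00111110100111
^ 00001000000000
----------------
  00110110100111

Answer: 00110110100111 (3495)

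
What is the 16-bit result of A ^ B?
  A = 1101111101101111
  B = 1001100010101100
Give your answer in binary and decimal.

Apply ^ to each column (1 where bits differ):
  1101111101101111
^ 1001100010101100
------------------
  0100011111000011

Answer: 0100011111000011 (18371)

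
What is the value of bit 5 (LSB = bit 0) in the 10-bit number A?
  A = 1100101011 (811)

Bit 5 is the 6th from the right.
  1100101011
      ^
That bit is 1.

Answer: 1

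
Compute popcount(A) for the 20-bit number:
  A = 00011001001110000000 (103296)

00011001001110000000
1-bits at positions (from bit 0 = LSB): 7, 8, 9, 12, 15, 16
Count = 6

Answer: 6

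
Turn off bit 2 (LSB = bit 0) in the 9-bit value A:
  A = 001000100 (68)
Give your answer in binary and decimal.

Mask = ~(1 << 2) = 111111011
Bit 2 of A is 1, so AND-ing with the mask clears it to 0.
  001000100
& 111111011
-----------
  001000000

Answer: 001000000 (64)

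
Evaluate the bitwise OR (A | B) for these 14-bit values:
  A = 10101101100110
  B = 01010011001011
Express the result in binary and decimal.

Apply | to each column (1 where either bit is 1):
  10101101100110
| 01010011001011
----------------
  11111111101111

Answer: 11111111101111 (16367)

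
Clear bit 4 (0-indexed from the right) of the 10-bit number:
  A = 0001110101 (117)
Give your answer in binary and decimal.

Mask = ~(1 << 4) = 1111101111
Bit 4 of A is 1, so AND-ing with the mask clears it to 0.
  0001110101
& 1111101111
------------
  0001100101

Answer: 0001100101 (101)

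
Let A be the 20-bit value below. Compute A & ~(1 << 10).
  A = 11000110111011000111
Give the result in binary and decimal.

Mask = ~(1 << 10) = 11111111101111111111
Bit 10 of A is 1, so AND-ing with the mask clears it to 0.
  11000110111011000111
& 11111111101111111111
----------------------
  11000110101011000111

Answer: 11000110101011000111 (813767)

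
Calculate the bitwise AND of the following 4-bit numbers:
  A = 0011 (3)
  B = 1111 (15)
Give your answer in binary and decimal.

Apply & to each column (1 only where both bits are 1):
  0011
& 1111
------
  0011

Answer: 0011 (3)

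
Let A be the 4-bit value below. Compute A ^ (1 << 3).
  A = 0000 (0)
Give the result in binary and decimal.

Mask = 1 << 3 = 1000
Bit 3 of A is 0; XOR with the mask flips it to 1.
  0000
^ 1000
------
  1000

Answer: 1000 (8)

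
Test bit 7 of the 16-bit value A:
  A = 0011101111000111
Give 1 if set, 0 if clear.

Bit 7 is the 8th from the right.
  0011101111000111
          ^
That bit is 1.

Answer: 1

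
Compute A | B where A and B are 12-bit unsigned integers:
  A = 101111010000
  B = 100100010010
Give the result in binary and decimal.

Apply | to each column (1 where either bit is 1):
  101111010000
| 100100010010
--------------
  101111010010

Answer: 101111010010 (3026)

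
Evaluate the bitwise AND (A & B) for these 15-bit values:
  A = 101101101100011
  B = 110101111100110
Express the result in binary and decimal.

Apply & to each column (1 only where both bits are 1):
  101101101100011
& 110101111100110
-----------------
  100101101100010

Answer: 100101101100010 (19298)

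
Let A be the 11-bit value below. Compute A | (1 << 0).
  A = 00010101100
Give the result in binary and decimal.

Mask = 1 << 0 = 00000000001
Bit 0 of A is 0, so OR-ing with the mask flips it to 1.
  00010101100
| 00000000001
-------------
  00010101101

Answer: 00010101101 (173)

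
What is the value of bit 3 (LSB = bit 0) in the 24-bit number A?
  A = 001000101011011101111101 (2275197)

Bit 3 is the 4th from the right.
  001000101011011101111101
                      ^
That bit is 1.

Answer: 1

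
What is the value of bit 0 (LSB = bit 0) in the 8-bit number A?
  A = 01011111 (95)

Bit 0 is the 1st from the right.
  01011111
         ^
That bit is 1.

Answer: 1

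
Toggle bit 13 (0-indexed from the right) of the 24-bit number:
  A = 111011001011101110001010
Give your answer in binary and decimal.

Mask = 1 << 13 = 000000000010000000000000
Bit 13 of A is 1; XOR with the mask flips it to 0.
  111011001011101110001010
^ 000000000010000000000000
--------------------------
  111011001001101110001010

Answer: 111011001001101110001010 (15506314)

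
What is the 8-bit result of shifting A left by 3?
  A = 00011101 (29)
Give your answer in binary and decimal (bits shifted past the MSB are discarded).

Shift left by 3: drop the top 3 bit(s), append 3 zero(s) on the right.
  00011101  ->  discard [000], keep [11101], append 000
= 11101000

Answer: 11101000 (232)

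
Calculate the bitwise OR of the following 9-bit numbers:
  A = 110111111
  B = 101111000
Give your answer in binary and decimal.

Apply | to each column (1 where either bit is 1):
  110111111
| 101111000
-----------
  111111111

Answer: 111111111 (511)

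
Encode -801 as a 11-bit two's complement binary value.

1. Binary of +801:  01100100001
2. Invert bits:     10011011110
3. Add 1:           10011011111

Answer: 10011011111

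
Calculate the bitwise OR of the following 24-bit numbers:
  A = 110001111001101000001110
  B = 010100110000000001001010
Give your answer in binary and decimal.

Apply | to each column (1 where either bit is 1):
  110001111001101000001110
| 010100110000000001001010
--------------------------
  110101111001101001001110

Answer: 110101111001101001001110 (14129742)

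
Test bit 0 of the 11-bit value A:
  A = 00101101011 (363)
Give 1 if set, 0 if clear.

Bit 0 is the 1st from the right.
  00101101011
            ^
That bit is 1.

Answer: 1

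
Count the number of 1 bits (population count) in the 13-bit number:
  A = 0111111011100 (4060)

0111111011100
1-bits at positions (from bit 0 = LSB): 2, 3, 4, 6, 7, 8, 9, 10, 11
Count = 9

Answer: 9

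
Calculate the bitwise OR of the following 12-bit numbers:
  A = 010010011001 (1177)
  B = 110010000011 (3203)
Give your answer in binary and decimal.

Apply | to each column (1 where either bit is 1):
  010010011001
| 110010000011
--------------
  110010011011

Answer: 110010011011 (3227)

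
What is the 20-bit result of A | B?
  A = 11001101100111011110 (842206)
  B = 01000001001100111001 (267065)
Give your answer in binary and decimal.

Apply | to each column (1 where either bit is 1):
  11001101100111011110
| 01000001001100111001
----------------------
  11001101101111111111

Answer: 11001101101111111111 (842751)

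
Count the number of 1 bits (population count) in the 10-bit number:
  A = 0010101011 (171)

0010101011
1-bits at positions (from bit 0 = LSB): 0, 1, 3, 5, 7
Count = 5

Answer: 5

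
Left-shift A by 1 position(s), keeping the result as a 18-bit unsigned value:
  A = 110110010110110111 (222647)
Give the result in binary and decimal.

Shift left by 1: drop the top 1 bit(s), append 1 zero(s) on the right.
  110110010110110111  ->  discard [1], keep [10110010110110111], append 0
= 101100101101101110

Answer: 101100101101101110 (183150)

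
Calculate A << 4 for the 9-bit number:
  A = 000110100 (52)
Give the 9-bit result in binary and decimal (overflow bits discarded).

Shift left by 4: drop the top 4 bit(s), append 4 zero(s) on the right.
  000110100  ->  discard [0001], keep [10100], append 0000
= 101000000

Answer: 101000000 (320)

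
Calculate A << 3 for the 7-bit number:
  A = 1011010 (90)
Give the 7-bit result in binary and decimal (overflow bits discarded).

Shift left by 3: drop the top 3 bit(s), append 3 zero(s) on the right.
  1011010  ->  discard [101], keep [1010], append 000
= 1010000

Answer: 1010000 (80)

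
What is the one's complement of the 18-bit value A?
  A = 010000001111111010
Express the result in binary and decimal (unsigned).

Flip each bit (0->1, 1->0):
  010000001111111010
  101111110000000101

Answer: 101111110000000101 (195589)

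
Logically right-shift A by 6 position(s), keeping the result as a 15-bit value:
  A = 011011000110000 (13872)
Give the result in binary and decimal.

Logical shift right by 6: drop the bottom 6 bit(s), prepend 6 zero(s) on the left.
  011011000110000  ->  keep [011011000], discard [110000], prepend 000000
= 000000011011000

Answer: 000000011011000 (216)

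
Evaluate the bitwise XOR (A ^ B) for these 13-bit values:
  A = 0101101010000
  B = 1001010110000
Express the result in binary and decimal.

Apply ^ to each column (1 where bits differ):
  0101101010000
^ 1001010110000
---------------
  1100111100000

Answer: 1100111100000 (6624)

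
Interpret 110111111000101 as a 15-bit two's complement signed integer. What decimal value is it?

MSB is 1, so the value is negative. Find the magnitude:
1. Invert bits:  001000000111010
2. Add 1:        001000000111011  = 4155
3. Apply sign:   -4155

Answer: -4155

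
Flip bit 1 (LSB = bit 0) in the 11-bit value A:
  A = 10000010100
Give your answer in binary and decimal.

Mask = 1 << 1 = 00000000010
Bit 1 of A is 0; XOR with the mask flips it to 1.
  10000010100
^ 00000000010
-------------
  10000010110

Answer: 10000010110 (1046)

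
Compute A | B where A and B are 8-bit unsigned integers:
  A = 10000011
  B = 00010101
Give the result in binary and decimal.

Apply | to each column (1 where either bit is 1):
  10000011
| 00010101
----------
  10010111

Answer: 10010111 (151)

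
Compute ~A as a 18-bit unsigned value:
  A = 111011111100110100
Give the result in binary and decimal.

Flip each bit (0->1, 1->0):
  111011111100110100
  000100000011001011

Answer: 000100000011001011 (16587)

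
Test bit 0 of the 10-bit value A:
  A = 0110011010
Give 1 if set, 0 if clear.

Bit 0 is the 1st from the right.
  0110011010
           ^
That bit is 0.

Answer: 0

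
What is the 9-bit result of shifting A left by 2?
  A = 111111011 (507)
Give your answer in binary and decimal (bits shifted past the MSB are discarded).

Shift left by 2: drop the top 2 bit(s), append 2 zero(s) on the right.
  111111011  ->  discard [11], keep [1111011], append 00
= 111101100

Answer: 111101100 (492)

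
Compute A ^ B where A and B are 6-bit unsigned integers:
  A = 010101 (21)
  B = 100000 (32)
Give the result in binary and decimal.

Apply ^ to each column (1 where bits differ):
  010101
^ 100000
--------
  110101

Answer: 110101 (53)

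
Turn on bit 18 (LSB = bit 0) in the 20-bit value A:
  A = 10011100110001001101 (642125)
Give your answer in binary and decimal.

Mask = 1 << 18 = 01000000000000000000
Bit 18 of A is 0, so OR-ing with the mask flips it to 1.
  10011100110001001101
| 01000000000000000000
----------------------
  11011100110001001101

Answer: 11011100110001001101 (904269)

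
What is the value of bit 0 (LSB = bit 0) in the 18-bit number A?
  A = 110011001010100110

Bit 0 is the 1st from the right.
  110011001010100110
                   ^
That bit is 0.

Answer: 0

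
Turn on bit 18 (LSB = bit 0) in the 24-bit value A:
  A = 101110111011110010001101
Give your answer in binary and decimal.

Mask = 1 << 18 = 000001000000000000000000
Bit 18 of A is 0, so OR-ing with the mask flips it to 1.
  101110111011110010001101
| 000001000000000000000000
--------------------------
  101111111011110010001101

Answer: 101111111011110010001101 (12565645)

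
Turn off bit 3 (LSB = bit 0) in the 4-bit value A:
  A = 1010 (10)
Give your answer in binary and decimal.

Mask = ~(1 << 3) = 0111
Bit 3 of A is 1, so AND-ing with the mask clears it to 0.
  1010
& 0111
------
  0010

Answer: 0010 (2)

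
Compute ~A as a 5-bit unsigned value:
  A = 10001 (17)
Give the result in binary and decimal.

Flip each bit (0->1, 1->0):
  10001
  01110

Answer: 01110 (14)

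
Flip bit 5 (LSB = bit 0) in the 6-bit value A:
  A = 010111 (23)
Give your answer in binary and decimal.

Mask = 1 << 5 = 100000
Bit 5 of A is 0; XOR with the mask flips it to 1.
  010111
^ 100000
--------
  110111

Answer: 110111 (55)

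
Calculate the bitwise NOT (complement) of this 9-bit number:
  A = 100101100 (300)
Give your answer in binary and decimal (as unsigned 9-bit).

Flip each bit (0->1, 1->0):
  100101100
  011010011

Answer: 011010011 (211)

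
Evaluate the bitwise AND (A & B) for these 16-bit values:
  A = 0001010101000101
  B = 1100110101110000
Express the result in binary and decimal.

Apply & to each column (1 only where both bits are 1):
  0001010101000101
& 1100110101110000
------------------
  0000010101000000

Answer: 0000010101000000 (1344)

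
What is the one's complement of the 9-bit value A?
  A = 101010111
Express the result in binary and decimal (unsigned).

Flip each bit (0->1, 1->0):
  101010111
  010101000

Answer: 010101000 (168)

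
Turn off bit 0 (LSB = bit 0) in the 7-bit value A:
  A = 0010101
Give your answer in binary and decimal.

Mask = ~(1 << 0) = 1111110
Bit 0 of A is 1, so AND-ing with the mask clears it to 0.
  0010101
& 1111110
---------
  0010100

Answer: 0010100 (20)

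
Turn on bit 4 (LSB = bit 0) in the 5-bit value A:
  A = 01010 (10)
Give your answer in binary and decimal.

Mask = 1 << 4 = 10000
Bit 4 of A is 0, so OR-ing with the mask flips it to 1.
  01010
| 10000
-------
  11010

Answer: 11010 (26)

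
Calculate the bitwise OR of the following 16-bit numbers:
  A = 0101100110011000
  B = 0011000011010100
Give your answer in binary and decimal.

Apply | to each column (1 where either bit is 1):
  0101100110011000
| 0011000011010100
------------------
  0111100111011100

Answer: 0111100111011100 (31196)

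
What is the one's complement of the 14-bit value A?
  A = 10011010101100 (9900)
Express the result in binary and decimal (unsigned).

Flip each bit (0->1, 1->0):
  10011010101100
  01100101010011

Answer: 01100101010011 (6483)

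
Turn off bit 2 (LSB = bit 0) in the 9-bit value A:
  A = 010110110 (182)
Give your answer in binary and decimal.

Mask = ~(1 << 2) = 111111011
Bit 2 of A is 1, so AND-ing with the mask clears it to 0.
  010110110
& 111111011
-----------
  010110010

Answer: 010110010 (178)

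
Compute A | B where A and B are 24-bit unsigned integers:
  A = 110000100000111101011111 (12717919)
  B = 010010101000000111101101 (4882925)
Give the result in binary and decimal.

Apply | to each column (1 where either bit is 1):
  110000100000111101011111
| 010010101000000111101101
--------------------------
  110010101000111111111111

Answer: 110010101000111111111111 (13275135)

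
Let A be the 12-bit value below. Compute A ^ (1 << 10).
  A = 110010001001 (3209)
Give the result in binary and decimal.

Mask = 1 << 10 = 010000000000
Bit 10 of A is 1; XOR with the mask flips it to 0.
  110010001001
^ 010000000000
--------------
  100010001001

Answer: 100010001001 (2185)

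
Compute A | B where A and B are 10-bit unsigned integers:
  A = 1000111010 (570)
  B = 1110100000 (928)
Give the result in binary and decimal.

Apply | to each column (1 where either bit is 1):
  1000111010
| 1110100000
------------
  1110111010

Answer: 1110111010 (954)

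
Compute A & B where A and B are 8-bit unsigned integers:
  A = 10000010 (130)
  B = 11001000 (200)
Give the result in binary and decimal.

Apply & to each column (1 only where both bits are 1):
  10000010
& 11001000
----------
  10000000

Answer: 10000000 (128)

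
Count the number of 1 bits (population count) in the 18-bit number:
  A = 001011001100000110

001011001100000110
1-bits at positions (from bit 0 = LSB): 1, 2, 8, 9, 12, 13, 15
Count = 7

Answer: 7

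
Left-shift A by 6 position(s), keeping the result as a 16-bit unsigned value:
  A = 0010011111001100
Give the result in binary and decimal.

Shift left by 6: drop the top 6 bit(s), append 6 zero(s) on the right.
  0010011111001100  ->  discard [001001], keep [1111001100], append 000000
= 1111001100000000

Answer: 1111001100000000 (62208)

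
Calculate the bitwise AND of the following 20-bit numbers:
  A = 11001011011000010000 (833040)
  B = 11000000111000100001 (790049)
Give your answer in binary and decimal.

Apply & to each column (1 only where both bits are 1):
  11001011011000010000
& 11000000111000100001
----------------------
  11000000011000000000

Answer: 11000000011000000000 (787968)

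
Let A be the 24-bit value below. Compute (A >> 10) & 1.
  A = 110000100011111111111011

Bit 10 is the 11th from the right.
  110000100011111111111011
               ^
That bit is 1.

Answer: 1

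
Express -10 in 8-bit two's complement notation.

1. Binary of +10:  00001010
2. Invert bits:     11110101
3. Add 1:           11110110

Answer: 11110110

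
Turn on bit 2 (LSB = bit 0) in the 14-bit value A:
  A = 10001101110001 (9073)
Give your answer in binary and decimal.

Mask = 1 << 2 = 00000000000100
Bit 2 of A is 0, so OR-ing with the mask flips it to 1.
  10001101110001
| 00000000000100
----------------
  10001101110101

Answer: 10001101110101 (9077)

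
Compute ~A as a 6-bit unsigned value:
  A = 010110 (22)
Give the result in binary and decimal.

Flip each bit (0->1, 1->0):
  010110
  101001

Answer: 101001 (41)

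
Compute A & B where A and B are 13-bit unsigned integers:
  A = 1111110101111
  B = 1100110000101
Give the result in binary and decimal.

Apply & to each column (1 only where both bits are 1):
  1111110101111
& 1100110000101
---------------
  1100110000101

Answer: 1100110000101 (6533)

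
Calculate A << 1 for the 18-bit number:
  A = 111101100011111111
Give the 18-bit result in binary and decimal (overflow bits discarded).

Shift left by 1: drop the top 1 bit(s), append 1 zero(s) on the right.
  111101100011111111  ->  discard [1], keep [11101100011111111], append 0
= 111011000111111110

Answer: 111011000111111110 (242174)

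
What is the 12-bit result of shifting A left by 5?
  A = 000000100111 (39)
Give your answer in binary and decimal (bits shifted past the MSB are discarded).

Shift left by 5: drop the top 5 bit(s), append 5 zero(s) on the right.
  000000100111  ->  discard [00000], keep [0100111], append 00000
= 010011100000

Answer: 010011100000 (1248)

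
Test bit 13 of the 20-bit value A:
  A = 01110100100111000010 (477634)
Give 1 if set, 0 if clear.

Bit 13 is the 14th from the right.
  01110100100111000010
        ^
That bit is 0.

Answer: 0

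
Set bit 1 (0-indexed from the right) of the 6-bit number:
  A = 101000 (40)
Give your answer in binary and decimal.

Mask = 1 << 1 = 000010
Bit 1 of A is 0, so OR-ing with the mask flips it to 1.
  101000
| 000010
--------
  101010

Answer: 101010 (42)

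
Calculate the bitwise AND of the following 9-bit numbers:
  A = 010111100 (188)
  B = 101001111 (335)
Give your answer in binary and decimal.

Apply & to each column (1 only where both bits are 1):
  010111100
& 101001111
-----------
  000001100

Answer: 000001100 (12)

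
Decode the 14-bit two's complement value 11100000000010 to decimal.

MSB is 1, so the value is negative. Find the magnitude:
1. Invert bits:  00011111111101
2. Add 1:        00011111111110  = 2046
3. Apply sign:   -2046

Answer: -2046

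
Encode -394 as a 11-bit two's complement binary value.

1. Binary of +394:  00110001010
2. Invert bits:     11001110101
3. Add 1:           11001110110

Answer: 11001110110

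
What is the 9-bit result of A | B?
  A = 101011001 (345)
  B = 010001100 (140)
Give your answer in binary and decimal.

Apply | to each column (1 where either bit is 1):
  101011001
| 010001100
-----------
  111011101

Answer: 111011101 (477)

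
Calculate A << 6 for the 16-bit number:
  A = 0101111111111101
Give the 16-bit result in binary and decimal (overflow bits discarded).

Shift left by 6: drop the top 6 bit(s), append 6 zero(s) on the right.
  0101111111111101  ->  discard [010111], keep [1111111101], append 000000
= 1111111101000000

Answer: 1111111101000000 (65344)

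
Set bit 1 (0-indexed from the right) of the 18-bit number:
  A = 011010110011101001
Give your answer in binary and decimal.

Mask = 1 << 1 = 000000000000000010
Bit 1 of A is 0, so OR-ing with the mask flips it to 1.
  011010110011101001
| 000000000000000010
--------------------
  011010110011101011

Answer: 011010110011101011 (109803)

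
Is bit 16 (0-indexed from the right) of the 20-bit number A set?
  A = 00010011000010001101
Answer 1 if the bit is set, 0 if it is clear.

Bit 16 is the 17th from the right.
  00010011000010001101
     ^
That bit is 1.

Answer: 1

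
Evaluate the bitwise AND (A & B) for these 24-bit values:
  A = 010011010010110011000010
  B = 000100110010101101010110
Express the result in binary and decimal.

Apply & to each column (1 only where both bits are 1):
  010011010010110011000010
& 000100110010101101010110
--------------------------
  000000010010100001000010

Answer: 000000010010100001000010 (75842)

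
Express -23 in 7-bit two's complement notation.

1. Binary of +23:  0010111
2. Invert bits:     1101000
3. Add 1:           1101001

Answer: 1101001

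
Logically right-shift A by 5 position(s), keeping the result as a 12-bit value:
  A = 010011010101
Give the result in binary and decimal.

Logical shift right by 5: drop the bottom 5 bit(s), prepend 5 zero(s) on the left.
  010011010101  ->  keep [0100110], discard [10101], prepend 00000
= 000000100110

Answer: 000000100110 (38)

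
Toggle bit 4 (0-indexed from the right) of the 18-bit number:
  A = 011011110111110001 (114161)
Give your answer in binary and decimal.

Mask = 1 << 4 = 000000000000010000
Bit 4 of A is 1; XOR with the mask flips it to 0.
  011011110111110001
^ 000000000000010000
--------------------
  011011110111100001

Answer: 011011110111100001 (114145)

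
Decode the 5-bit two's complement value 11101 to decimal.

MSB is 1, so the value is negative. Find the magnitude:
1. Invert bits:  00010
2. Add 1:        00011  = 3
3. Apply sign:   -3

Answer: -3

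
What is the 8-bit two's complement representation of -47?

1. Binary of +47:  00101111
2. Invert bits:     11010000
3. Add 1:           11010001

Answer: 11010001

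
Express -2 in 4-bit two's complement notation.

1. Binary of +2:  0010
2. Invert bits:     1101
3. Add 1:           1110

Answer: 1110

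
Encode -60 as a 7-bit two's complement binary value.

1. Binary of +60:  0111100
2. Invert bits:     1000011
3. Add 1:           1000100

Answer: 1000100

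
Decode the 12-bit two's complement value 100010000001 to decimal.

MSB is 1, so the value is negative. Find the magnitude:
1. Invert bits:  011101111110
2. Add 1:        011101111111  = 1919
3. Apply sign:   -1919

Answer: -1919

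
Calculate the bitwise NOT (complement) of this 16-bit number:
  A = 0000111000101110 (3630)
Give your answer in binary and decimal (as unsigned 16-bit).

Flip each bit (0->1, 1->0):
  0000111000101110
  1111000111010001

Answer: 1111000111010001 (61905)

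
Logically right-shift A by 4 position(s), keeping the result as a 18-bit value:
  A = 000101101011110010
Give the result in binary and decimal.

Logical shift right by 4: drop the bottom 4 bit(s), prepend 4 zero(s) on the left.
  000101101011110010  ->  keep [00010110101111], discard [0010], prepend 0000
= 000000010110101111

Answer: 000000010110101111 (1455)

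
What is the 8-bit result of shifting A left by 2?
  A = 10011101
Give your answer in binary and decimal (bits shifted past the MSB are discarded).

Shift left by 2: drop the top 2 bit(s), append 2 zero(s) on the right.
  10011101  ->  discard [10], keep [011101], append 00
= 01110100

Answer: 01110100 (116)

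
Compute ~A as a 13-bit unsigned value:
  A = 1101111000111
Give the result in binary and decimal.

Flip each bit (0->1, 1->0):
  1101111000111
  0010000111000

Answer: 0010000111000 (1080)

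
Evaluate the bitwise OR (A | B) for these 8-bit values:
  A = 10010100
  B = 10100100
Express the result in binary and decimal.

Apply | to each column (1 where either bit is 1):
  10010100
| 10100100
----------
  10110100

Answer: 10110100 (180)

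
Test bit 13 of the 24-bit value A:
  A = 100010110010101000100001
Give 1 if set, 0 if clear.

Bit 13 is the 14th from the right.
  100010110010101000100001
            ^
That bit is 1.

Answer: 1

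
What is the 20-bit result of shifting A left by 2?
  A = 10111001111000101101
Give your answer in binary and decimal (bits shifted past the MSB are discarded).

Shift left by 2: drop the top 2 bit(s), append 2 zero(s) on the right.
  10111001111000101101  ->  discard [10], keep [111001111000101101], append 00
= 11100111100010110100

Answer: 11100111100010110100 (948404)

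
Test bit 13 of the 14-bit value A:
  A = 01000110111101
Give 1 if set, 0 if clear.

Bit 13 is the 14th from the right.
  01000110111101
  ^
That bit is 0.

Answer: 0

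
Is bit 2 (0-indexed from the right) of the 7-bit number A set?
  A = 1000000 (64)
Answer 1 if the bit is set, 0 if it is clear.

Bit 2 is the 3rd from the right.
  1000000
      ^
That bit is 0.

Answer: 0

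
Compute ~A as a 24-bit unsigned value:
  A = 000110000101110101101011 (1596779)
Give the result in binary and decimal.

Flip each bit (0->1, 1->0):
  000110000101110101101011
  111001111010001010010100

Answer: 111001111010001010010100 (15180436)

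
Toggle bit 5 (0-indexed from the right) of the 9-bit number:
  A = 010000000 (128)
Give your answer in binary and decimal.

Mask = 1 << 5 = 000100000
Bit 5 of A is 0; XOR with the mask flips it to 1.
  010000000
^ 000100000
-----------
  010100000

Answer: 010100000 (160)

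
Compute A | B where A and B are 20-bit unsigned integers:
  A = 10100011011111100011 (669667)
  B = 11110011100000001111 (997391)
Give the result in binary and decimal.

Apply | to each column (1 where either bit is 1):
  10100011011111100011
| 11110011100000001111
----------------------
  11110011111111101111

Answer: 11110011111111101111 (999407)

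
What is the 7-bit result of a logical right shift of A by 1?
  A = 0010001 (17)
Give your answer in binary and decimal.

Logical shift right by 1: drop the bottom 1 bit(s), prepend 1 zero(s) on the left.
  0010001  ->  keep [001000], discard [1], prepend 0
= 0001000

Answer: 0001000 (8)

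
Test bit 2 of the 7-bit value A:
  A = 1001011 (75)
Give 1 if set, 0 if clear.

Bit 2 is the 3rd from the right.
  1001011
      ^
That bit is 0.

Answer: 0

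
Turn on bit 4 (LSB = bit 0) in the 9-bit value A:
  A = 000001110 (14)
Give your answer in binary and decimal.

Mask = 1 << 4 = 000010000
Bit 4 of A is 0, so OR-ing with the mask flips it to 1.
  000001110
| 000010000
-----------
  000011110

Answer: 000011110 (30)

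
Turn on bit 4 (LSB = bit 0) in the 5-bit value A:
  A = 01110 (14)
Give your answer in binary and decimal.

Mask = 1 << 4 = 10000
Bit 4 of A is 0, so OR-ing with the mask flips it to 1.
  01110
| 10000
-------
  11110

Answer: 11110 (30)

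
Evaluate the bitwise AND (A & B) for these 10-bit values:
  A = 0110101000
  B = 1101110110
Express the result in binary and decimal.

Apply & to each column (1 only where both bits are 1):
  0110101000
& 1101110110
------------
  0100100000

Answer: 0100100000 (288)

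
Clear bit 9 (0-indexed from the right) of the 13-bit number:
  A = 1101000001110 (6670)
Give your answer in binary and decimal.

Mask = ~(1 << 9) = 1110111111111
Bit 9 of A is 1, so AND-ing with the mask clears it to 0.
  1101000001110
& 1110111111111
---------------
  1100000001110

Answer: 1100000001110 (6158)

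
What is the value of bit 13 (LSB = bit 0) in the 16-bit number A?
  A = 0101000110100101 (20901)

Bit 13 is the 14th from the right.
  0101000110100101
    ^
That bit is 0.

Answer: 0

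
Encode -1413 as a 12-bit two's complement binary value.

1. Binary of +1413:  010110000101
2. Invert bits:     101001111010
3. Add 1:           101001111011

Answer: 101001111011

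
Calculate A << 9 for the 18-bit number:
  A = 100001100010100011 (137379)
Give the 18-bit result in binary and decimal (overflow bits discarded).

Shift left by 9: drop the top 9 bit(s), append 9 zero(s) on the right.
  100001100010100011  ->  discard [100001100], keep [010100011], append 000000000
= 010100011000000000

Answer: 010100011000000000 (83456)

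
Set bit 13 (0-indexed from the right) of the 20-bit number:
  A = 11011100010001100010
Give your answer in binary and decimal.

Mask = 1 << 13 = 00000010000000000000
Bit 13 of A is 0, so OR-ing with the mask flips it to 1.
  11011100010001100010
| 00000010000000000000
----------------------
  11011110010001100010

Answer: 11011110010001100010 (910434)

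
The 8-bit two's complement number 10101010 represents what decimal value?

MSB is 1, so the value is negative. Find the magnitude:
1. Invert bits:  01010101
2. Add 1:        01010110  = 86
3. Apply sign:   -86

Answer: -86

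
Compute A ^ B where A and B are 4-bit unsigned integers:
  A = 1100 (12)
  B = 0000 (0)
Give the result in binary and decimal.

Apply ^ to each column (1 where bits differ):
  1100
^ 0000
------
  1100

Answer: 1100 (12)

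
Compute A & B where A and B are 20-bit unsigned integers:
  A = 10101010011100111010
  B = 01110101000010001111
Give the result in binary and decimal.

Apply & to each column (1 only where both bits are 1):
  10101010011100111010
& 01110101000010001111
----------------------
  00100000000000001010

Answer: 00100000000000001010 (131082)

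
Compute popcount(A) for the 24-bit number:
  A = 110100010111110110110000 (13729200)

110100010111110110110000
1-bits at positions (from bit 0 = LSB): 4, 5, 7, 8, 10, 11, 12, 13, 14, 16, 20, 22, 23
Count = 13

Answer: 13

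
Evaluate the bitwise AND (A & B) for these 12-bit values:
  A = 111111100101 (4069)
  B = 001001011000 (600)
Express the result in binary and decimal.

Apply & to each column (1 only where both bits are 1):
  111111100101
& 001001011000
--------------
  001001000000

Answer: 001001000000 (576)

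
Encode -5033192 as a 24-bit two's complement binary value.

1. Binary of +5033192:  010011001100110011101000
2. Invert bits:     101100110011001100010111
3. Add 1:           101100110011001100011000

Answer: 101100110011001100011000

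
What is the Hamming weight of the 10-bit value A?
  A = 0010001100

0010001100
1-bits at positions (from bit 0 = LSB): 2, 3, 7
Count = 3

Answer: 3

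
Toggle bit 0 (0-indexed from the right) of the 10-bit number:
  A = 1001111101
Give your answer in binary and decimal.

Mask = 1 << 0 = 0000000001
Bit 0 of A is 1; XOR with the mask flips it to 0.
  1001111101
^ 0000000001
------------
  1001111100

Answer: 1001111100 (636)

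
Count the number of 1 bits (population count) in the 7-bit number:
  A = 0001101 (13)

0001101
1-bits at positions (from bit 0 = LSB): 0, 2, 3
Count = 3

Answer: 3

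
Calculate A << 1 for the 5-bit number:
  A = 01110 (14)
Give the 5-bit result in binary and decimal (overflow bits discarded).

Shift left by 1: drop the top 1 bit(s), append 1 zero(s) on the right.
  01110  ->  discard [0], keep [1110], append 0
= 11100

Answer: 11100 (28)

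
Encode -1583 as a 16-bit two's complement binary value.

1. Binary of +1583:  0000011000101111
2. Invert bits:     1111100111010000
3. Add 1:           1111100111010001

Answer: 1111100111010001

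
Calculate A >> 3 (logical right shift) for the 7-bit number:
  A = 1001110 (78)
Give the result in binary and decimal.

Logical shift right by 3: drop the bottom 3 bit(s), prepend 3 zero(s) on the left.
  1001110  ->  keep [1001], discard [110], prepend 000
= 0001001

Answer: 0001001 (9)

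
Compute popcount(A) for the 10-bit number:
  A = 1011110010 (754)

1011110010
1-bits at positions (from bit 0 = LSB): 1, 4, 5, 6, 7, 9
Count = 6

Answer: 6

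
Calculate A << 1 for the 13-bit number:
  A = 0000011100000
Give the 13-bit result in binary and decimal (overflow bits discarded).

Shift left by 1: drop the top 1 bit(s), append 1 zero(s) on the right.
  0000011100000  ->  discard [0], keep [000011100000], append 0
= 0000111000000

Answer: 0000111000000 (448)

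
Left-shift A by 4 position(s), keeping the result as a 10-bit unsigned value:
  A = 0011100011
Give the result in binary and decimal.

Shift left by 4: drop the top 4 bit(s), append 4 zero(s) on the right.
  0011100011  ->  discard [0011], keep [100011], append 0000
= 1000110000

Answer: 1000110000 (560)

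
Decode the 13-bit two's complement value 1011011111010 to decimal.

MSB is 1, so the value is negative. Find the magnitude:
1. Invert bits:  0100100000101
2. Add 1:        0100100000110  = 2310
3. Apply sign:   -2310

Answer: -2310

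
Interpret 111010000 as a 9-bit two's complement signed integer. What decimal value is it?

MSB is 1, so the value is negative. Find the magnitude:
1. Invert bits:  000101111
2. Add 1:        000110000  = 48
3. Apply sign:   -48

Answer: -48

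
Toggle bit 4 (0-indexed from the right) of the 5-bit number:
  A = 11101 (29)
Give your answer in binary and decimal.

Mask = 1 << 4 = 10000
Bit 4 of A is 1; XOR with the mask flips it to 0.
  11101
^ 10000
-------
  01101

Answer: 01101 (13)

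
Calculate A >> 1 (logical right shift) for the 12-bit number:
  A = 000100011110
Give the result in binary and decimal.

Logical shift right by 1: drop the bottom 1 bit(s), prepend 1 zero(s) on the left.
  000100011110  ->  keep [00010001111], discard [0], prepend 0
= 000010001111

Answer: 000010001111 (143)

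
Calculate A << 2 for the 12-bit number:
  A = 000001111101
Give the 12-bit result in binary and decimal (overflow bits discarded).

Shift left by 2: drop the top 2 bit(s), append 2 zero(s) on the right.
  000001111101  ->  discard [00], keep [0001111101], append 00
= 000111110100

Answer: 000111110100 (500)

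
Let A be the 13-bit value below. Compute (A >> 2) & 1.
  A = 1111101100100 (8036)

Bit 2 is the 3rd from the right.
  1111101100100
            ^
That bit is 1.

Answer: 1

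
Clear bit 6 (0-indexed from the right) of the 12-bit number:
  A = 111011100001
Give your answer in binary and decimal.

Mask = ~(1 << 6) = 111110111111
Bit 6 of A is 1, so AND-ing with the mask clears it to 0.
  111011100001
& 111110111111
--------------
  111010100001

Answer: 111010100001 (3745)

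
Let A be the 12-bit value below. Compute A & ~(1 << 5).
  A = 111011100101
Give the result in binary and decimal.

Mask = ~(1 << 5) = 111111011111
Bit 5 of A is 1, so AND-ing with the mask clears it to 0.
  111011100101
& 111111011111
--------------
  111011000101

Answer: 111011000101 (3781)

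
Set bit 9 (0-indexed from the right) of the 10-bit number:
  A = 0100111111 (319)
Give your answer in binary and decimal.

Mask = 1 << 9 = 1000000000
Bit 9 of A is 0, so OR-ing with the mask flips it to 1.
  0100111111
| 1000000000
------------
  1100111111

Answer: 1100111111 (831)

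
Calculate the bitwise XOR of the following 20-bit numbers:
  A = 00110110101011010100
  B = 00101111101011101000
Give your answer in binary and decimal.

Apply ^ to each column (1 where bits differ):
  00110110101011010100
^ 00101111101011101000
----------------------
  00011001000000111100

Answer: 00011001000000111100 (102460)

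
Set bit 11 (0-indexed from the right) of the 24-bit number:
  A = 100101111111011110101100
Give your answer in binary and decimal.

Mask = 1 << 11 = 000000000000100000000000
Bit 11 of A is 0, so OR-ing with the mask flips it to 1.
  100101111111011110101100
| 000000000000100000000000
--------------------------
  100101111111111110101100

Answer: 100101111111111110101100 (9961388)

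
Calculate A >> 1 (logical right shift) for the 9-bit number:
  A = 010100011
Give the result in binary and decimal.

Logical shift right by 1: drop the bottom 1 bit(s), prepend 1 zero(s) on the left.
  010100011  ->  keep [01010001], discard [1], prepend 0
= 001010001

Answer: 001010001 (81)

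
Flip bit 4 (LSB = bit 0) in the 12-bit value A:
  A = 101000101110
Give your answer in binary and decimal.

Mask = 1 << 4 = 000000010000
Bit 4 of A is 0; XOR with the mask flips it to 1.
  101000101110
^ 000000010000
--------------
  101000111110

Answer: 101000111110 (2622)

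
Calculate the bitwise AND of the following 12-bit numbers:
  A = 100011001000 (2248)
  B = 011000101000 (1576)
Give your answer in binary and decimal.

Apply & to each column (1 only where both bits are 1):
  100011001000
& 011000101000
--------------
  000000001000

Answer: 000000001000 (8)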